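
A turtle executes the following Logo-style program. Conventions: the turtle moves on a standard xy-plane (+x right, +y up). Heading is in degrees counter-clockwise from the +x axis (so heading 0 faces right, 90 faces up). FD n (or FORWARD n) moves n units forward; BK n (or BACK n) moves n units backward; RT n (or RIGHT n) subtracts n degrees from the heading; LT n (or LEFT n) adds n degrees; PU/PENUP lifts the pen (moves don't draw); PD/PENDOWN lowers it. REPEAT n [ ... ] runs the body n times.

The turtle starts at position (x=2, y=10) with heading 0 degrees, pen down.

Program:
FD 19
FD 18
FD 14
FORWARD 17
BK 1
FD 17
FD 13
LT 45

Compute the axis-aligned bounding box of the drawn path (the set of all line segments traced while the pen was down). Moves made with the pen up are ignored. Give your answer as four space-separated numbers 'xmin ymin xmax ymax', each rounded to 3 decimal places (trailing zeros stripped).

Answer: 2 10 99 10

Derivation:
Executing turtle program step by step:
Start: pos=(2,10), heading=0, pen down
FD 19: (2,10) -> (21,10) [heading=0, draw]
FD 18: (21,10) -> (39,10) [heading=0, draw]
FD 14: (39,10) -> (53,10) [heading=0, draw]
FD 17: (53,10) -> (70,10) [heading=0, draw]
BK 1: (70,10) -> (69,10) [heading=0, draw]
FD 17: (69,10) -> (86,10) [heading=0, draw]
FD 13: (86,10) -> (99,10) [heading=0, draw]
LT 45: heading 0 -> 45
Final: pos=(99,10), heading=45, 7 segment(s) drawn

Segment endpoints: x in {2, 21, 39, 53, 69, 70, 86, 99}, y in {10}
xmin=2, ymin=10, xmax=99, ymax=10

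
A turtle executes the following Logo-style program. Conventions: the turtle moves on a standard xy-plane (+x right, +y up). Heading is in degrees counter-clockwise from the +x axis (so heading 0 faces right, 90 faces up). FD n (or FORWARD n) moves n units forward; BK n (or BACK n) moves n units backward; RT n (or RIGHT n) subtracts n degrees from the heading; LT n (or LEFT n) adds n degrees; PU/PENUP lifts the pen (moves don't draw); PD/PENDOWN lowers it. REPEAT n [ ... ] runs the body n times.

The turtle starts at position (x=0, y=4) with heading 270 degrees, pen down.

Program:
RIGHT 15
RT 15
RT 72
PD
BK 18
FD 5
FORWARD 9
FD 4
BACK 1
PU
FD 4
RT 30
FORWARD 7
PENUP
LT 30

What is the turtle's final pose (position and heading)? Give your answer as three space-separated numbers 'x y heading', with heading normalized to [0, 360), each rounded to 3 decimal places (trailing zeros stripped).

Answer: -8.136 9.308 168

Derivation:
Executing turtle program step by step:
Start: pos=(0,4), heading=270, pen down
RT 15: heading 270 -> 255
RT 15: heading 255 -> 240
RT 72: heading 240 -> 168
PD: pen down
BK 18: (0,4) -> (17.607,0.258) [heading=168, draw]
FD 5: (17.607,0.258) -> (12.716,1.297) [heading=168, draw]
FD 9: (12.716,1.297) -> (3.913,3.168) [heading=168, draw]
FD 4: (3.913,3.168) -> (0,4) [heading=168, draw]
BK 1: (0,4) -> (0.978,3.792) [heading=168, draw]
PU: pen up
FD 4: (0.978,3.792) -> (-2.934,4.624) [heading=168, move]
RT 30: heading 168 -> 138
FD 7: (-2.934,4.624) -> (-8.136,9.308) [heading=138, move]
PU: pen up
LT 30: heading 138 -> 168
Final: pos=(-8.136,9.308), heading=168, 5 segment(s) drawn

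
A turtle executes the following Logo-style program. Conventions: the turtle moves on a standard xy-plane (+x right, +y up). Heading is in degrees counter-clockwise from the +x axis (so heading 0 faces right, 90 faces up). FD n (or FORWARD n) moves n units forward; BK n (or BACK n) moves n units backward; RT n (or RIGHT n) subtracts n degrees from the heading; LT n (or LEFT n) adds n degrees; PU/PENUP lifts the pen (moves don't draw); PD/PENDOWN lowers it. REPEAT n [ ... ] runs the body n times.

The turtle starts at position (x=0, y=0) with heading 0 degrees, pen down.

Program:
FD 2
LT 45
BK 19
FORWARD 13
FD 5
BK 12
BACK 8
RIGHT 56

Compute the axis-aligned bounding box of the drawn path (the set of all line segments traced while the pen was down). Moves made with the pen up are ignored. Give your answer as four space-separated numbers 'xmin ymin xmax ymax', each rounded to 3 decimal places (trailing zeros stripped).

Answer: -12.849 -14.849 2 0

Derivation:
Executing turtle program step by step:
Start: pos=(0,0), heading=0, pen down
FD 2: (0,0) -> (2,0) [heading=0, draw]
LT 45: heading 0 -> 45
BK 19: (2,0) -> (-11.435,-13.435) [heading=45, draw]
FD 13: (-11.435,-13.435) -> (-2.243,-4.243) [heading=45, draw]
FD 5: (-2.243,-4.243) -> (1.293,-0.707) [heading=45, draw]
BK 12: (1.293,-0.707) -> (-7.192,-9.192) [heading=45, draw]
BK 8: (-7.192,-9.192) -> (-12.849,-14.849) [heading=45, draw]
RT 56: heading 45 -> 349
Final: pos=(-12.849,-14.849), heading=349, 6 segment(s) drawn

Segment endpoints: x in {-12.849, -11.435, -7.192, -2.243, 0, 1.293, 2}, y in {-14.849, -13.435, -9.192, -4.243, -0.707, 0}
xmin=-12.849, ymin=-14.849, xmax=2, ymax=0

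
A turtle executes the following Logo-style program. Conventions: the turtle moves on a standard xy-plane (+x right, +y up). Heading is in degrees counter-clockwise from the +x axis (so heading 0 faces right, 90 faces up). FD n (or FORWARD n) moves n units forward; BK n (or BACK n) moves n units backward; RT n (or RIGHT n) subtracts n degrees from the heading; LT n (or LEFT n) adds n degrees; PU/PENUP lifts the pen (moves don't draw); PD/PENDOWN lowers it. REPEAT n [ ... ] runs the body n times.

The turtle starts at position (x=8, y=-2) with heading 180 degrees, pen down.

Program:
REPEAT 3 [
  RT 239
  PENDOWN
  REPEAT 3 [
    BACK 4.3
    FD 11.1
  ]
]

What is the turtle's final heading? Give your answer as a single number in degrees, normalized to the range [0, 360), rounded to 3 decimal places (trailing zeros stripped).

Answer: 183

Derivation:
Executing turtle program step by step:
Start: pos=(8,-2), heading=180, pen down
REPEAT 3 [
  -- iteration 1/3 --
  RT 239: heading 180 -> 301
  PD: pen down
  REPEAT 3 [
    -- iteration 1/3 --
    BK 4.3: (8,-2) -> (5.785,1.686) [heading=301, draw]
    FD 11.1: (5.785,1.686) -> (11.502,-7.829) [heading=301, draw]
    -- iteration 2/3 --
    BK 4.3: (11.502,-7.829) -> (9.288,-4.143) [heading=301, draw]
    FD 11.1: (9.288,-4.143) -> (15.005,-13.657) [heading=301, draw]
    -- iteration 3/3 --
    BK 4.3: (15.005,-13.657) -> (12.79,-9.972) [heading=301, draw]
    FD 11.1: (12.79,-9.972) -> (18.507,-19.486) [heading=301, draw]
  ]
  -- iteration 2/3 --
  RT 239: heading 301 -> 62
  PD: pen down
  REPEAT 3 [
    -- iteration 1/3 --
    BK 4.3: (18.507,-19.486) -> (16.488,-23.283) [heading=62, draw]
    FD 11.1: (16.488,-23.283) -> (21.699,-13.482) [heading=62, draw]
    -- iteration 2/3 --
    BK 4.3: (21.699,-13.482) -> (19.68,-17.279) [heading=62, draw]
    FD 11.1: (19.68,-17.279) -> (24.892,-7.478) [heading=62, draw]
    -- iteration 3/3 --
    BK 4.3: (24.892,-7.478) -> (22.873,-11.275) [heading=62, draw]
    FD 11.1: (22.873,-11.275) -> (28.084,-1.474) [heading=62, draw]
  ]
  -- iteration 3/3 --
  RT 239: heading 62 -> 183
  PD: pen down
  REPEAT 3 [
    -- iteration 1/3 --
    BK 4.3: (28.084,-1.474) -> (32.378,-1.249) [heading=183, draw]
    FD 11.1: (32.378,-1.249) -> (21.293,-1.83) [heading=183, draw]
    -- iteration 2/3 --
    BK 4.3: (21.293,-1.83) -> (25.587,-1.605) [heading=183, draw]
    FD 11.1: (25.587,-1.605) -> (14.503,-2.186) [heading=183, draw]
    -- iteration 3/3 --
    BK 4.3: (14.503,-2.186) -> (18.797,-1.961) [heading=183, draw]
    FD 11.1: (18.797,-1.961) -> (7.712,-2.542) [heading=183, draw]
  ]
]
Final: pos=(7.712,-2.542), heading=183, 18 segment(s) drawn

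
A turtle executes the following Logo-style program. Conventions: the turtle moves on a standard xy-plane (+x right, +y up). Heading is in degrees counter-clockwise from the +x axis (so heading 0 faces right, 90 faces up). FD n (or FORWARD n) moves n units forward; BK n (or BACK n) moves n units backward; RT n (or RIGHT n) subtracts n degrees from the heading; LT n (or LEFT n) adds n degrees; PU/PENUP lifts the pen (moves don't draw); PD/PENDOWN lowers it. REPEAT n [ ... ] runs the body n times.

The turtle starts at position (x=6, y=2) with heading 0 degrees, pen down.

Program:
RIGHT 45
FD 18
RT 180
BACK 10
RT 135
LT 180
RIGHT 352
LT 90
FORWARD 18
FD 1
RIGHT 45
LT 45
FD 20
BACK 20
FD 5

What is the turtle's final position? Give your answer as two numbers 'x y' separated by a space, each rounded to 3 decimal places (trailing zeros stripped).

Executing turtle program step by step:
Start: pos=(6,2), heading=0, pen down
RT 45: heading 0 -> 315
FD 18: (6,2) -> (18.728,-10.728) [heading=315, draw]
RT 180: heading 315 -> 135
BK 10: (18.728,-10.728) -> (25.799,-17.799) [heading=135, draw]
RT 135: heading 135 -> 0
LT 180: heading 0 -> 180
RT 352: heading 180 -> 188
LT 90: heading 188 -> 278
FD 18: (25.799,-17.799) -> (28.304,-35.624) [heading=278, draw]
FD 1: (28.304,-35.624) -> (28.443,-36.614) [heading=278, draw]
RT 45: heading 278 -> 233
LT 45: heading 233 -> 278
FD 20: (28.443,-36.614) -> (31.227,-56.419) [heading=278, draw]
BK 20: (31.227,-56.419) -> (28.443,-36.614) [heading=278, draw]
FD 5: (28.443,-36.614) -> (29.139,-41.565) [heading=278, draw]
Final: pos=(29.139,-41.565), heading=278, 7 segment(s) drawn

Answer: 29.139 -41.565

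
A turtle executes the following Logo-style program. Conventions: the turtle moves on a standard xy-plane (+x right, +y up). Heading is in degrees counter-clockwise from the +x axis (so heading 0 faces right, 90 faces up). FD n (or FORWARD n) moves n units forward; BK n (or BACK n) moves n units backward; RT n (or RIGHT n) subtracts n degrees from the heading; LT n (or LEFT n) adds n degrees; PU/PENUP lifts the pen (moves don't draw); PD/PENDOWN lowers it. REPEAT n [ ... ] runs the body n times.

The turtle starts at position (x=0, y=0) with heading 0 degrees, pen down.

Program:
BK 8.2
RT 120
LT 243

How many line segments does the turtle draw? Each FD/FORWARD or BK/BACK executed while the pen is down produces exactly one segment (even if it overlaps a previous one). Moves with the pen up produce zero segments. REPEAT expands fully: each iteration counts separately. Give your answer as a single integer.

Answer: 1

Derivation:
Executing turtle program step by step:
Start: pos=(0,0), heading=0, pen down
BK 8.2: (0,0) -> (-8.2,0) [heading=0, draw]
RT 120: heading 0 -> 240
LT 243: heading 240 -> 123
Final: pos=(-8.2,0), heading=123, 1 segment(s) drawn
Segments drawn: 1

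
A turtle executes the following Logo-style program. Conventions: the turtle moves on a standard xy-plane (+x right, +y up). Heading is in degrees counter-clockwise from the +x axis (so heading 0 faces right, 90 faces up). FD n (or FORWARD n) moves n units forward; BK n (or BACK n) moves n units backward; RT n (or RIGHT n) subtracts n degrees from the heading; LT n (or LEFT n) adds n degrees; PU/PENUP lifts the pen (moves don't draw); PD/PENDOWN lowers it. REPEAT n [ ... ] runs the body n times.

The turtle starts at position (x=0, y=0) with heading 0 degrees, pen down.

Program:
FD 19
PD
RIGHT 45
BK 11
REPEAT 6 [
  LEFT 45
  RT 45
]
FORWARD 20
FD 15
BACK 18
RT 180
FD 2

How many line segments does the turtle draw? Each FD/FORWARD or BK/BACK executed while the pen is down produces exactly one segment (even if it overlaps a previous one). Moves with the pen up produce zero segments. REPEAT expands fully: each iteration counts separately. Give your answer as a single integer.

Executing turtle program step by step:
Start: pos=(0,0), heading=0, pen down
FD 19: (0,0) -> (19,0) [heading=0, draw]
PD: pen down
RT 45: heading 0 -> 315
BK 11: (19,0) -> (11.222,7.778) [heading=315, draw]
REPEAT 6 [
  -- iteration 1/6 --
  LT 45: heading 315 -> 0
  RT 45: heading 0 -> 315
  -- iteration 2/6 --
  LT 45: heading 315 -> 0
  RT 45: heading 0 -> 315
  -- iteration 3/6 --
  LT 45: heading 315 -> 0
  RT 45: heading 0 -> 315
  -- iteration 4/6 --
  LT 45: heading 315 -> 0
  RT 45: heading 0 -> 315
  -- iteration 5/6 --
  LT 45: heading 315 -> 0
  RT 45: heading 0 -> 315
  -- iteration 6/6 --
  LT 45: heading 315 -> 0
  RT 45: heading 0 -> 315
]
FD 20: (11.222,7.778) -> (25.364,-6.364) [heading=315, draw]
FD 15: (25.364,-6.364) -> (35.971,-16.971) [heading=315, draw]
BK 18: (35.971,-16.971) -> (23.243,-4.243) [heading=315, draw]
RT 180: heading 315 -> 135
FD 2: (23.243,-4.243) -> (21.828,-2.828) [heading=135, draw]
Final: pos=(21.828,-2.828), heading=135, 6 segment(s) drawn
Segments drawn: 6

Answer: 6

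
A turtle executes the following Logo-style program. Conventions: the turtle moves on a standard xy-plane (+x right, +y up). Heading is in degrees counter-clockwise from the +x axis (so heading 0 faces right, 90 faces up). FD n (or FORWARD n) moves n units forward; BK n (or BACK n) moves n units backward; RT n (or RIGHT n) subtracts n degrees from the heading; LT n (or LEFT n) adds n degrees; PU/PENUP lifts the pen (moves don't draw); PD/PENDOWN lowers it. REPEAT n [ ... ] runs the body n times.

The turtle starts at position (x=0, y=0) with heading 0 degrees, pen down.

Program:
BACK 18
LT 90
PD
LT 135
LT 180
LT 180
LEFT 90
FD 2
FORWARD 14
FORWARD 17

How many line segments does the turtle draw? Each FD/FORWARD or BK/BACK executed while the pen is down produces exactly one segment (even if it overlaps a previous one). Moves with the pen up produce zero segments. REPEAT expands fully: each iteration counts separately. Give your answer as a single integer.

Executing turtle program step by step:
Start: pos=(0,0), heading=0, pen down
BK 18: (0,0) -> (-18,0) [heading=0, draw]
LT 90: heading 0 -> 90
PD: pen down
LT 135: heading 90 -> 225
LT 180: heading 225 -> 45
LT 180: heading 45 -> 225
LT 90: heading 225 -> 315
FD 2: (-18,0) -> (-16.586,-1.414) [heading=315, draw]
FD 14: (-16.586,-1.414) -> (-6.686,-11.314) [heading=315, draw]
FD 17: (-6.686,-11.314) -> (5.335,-23.335) [heading=315, draw]
Final: pos=(5.335,-23.335), heading=315, 4 segment(s) drawn
Segments drawn: 4

Answer: 4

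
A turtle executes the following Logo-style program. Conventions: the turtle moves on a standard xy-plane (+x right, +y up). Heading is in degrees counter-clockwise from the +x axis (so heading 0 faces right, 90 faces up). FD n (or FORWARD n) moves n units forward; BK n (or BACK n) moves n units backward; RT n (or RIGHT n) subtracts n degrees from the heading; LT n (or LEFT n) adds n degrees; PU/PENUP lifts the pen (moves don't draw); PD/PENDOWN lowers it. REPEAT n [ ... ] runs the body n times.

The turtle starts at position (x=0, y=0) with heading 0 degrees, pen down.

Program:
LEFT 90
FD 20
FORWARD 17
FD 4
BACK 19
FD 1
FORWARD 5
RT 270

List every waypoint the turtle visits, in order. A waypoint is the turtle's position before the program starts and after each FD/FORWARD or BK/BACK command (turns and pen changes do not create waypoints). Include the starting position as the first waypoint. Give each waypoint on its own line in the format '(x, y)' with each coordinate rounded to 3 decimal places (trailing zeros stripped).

Executing turtle program step by step:
Start: pos=(0,0), heading=0, pen down
LT 90: heading 0 -> 90
FD 20: (0,0) -> (0,20) [heading=90, draw]
FD 17: (0,20) -> (0,37) [heading=90, draw]
FD 4: (0,37) -> (0,41) [heading=90, draw]
BK 19: (0,41) -> (0,22) [heading=90, draw]
FD 1: (0,22) -> (0,23) [heading=90, draw]
FD 5: (0,23) -> (0,28) [heading=90, draw]
RT 270: heading 90 -> 180
Final: pos=(0,28), heading=180, 6 segment(s) drawn
Waypoints (7 total):
(0, 0)
(0, 20)
(0, 37)
(0, 41)
(0, 22)
(0, 23)
(0, 28)

Answer: (0, 0)
(0, 20)
(0, 37)
(0, 41)
(0, 22)
(0, 23)
(0, 28)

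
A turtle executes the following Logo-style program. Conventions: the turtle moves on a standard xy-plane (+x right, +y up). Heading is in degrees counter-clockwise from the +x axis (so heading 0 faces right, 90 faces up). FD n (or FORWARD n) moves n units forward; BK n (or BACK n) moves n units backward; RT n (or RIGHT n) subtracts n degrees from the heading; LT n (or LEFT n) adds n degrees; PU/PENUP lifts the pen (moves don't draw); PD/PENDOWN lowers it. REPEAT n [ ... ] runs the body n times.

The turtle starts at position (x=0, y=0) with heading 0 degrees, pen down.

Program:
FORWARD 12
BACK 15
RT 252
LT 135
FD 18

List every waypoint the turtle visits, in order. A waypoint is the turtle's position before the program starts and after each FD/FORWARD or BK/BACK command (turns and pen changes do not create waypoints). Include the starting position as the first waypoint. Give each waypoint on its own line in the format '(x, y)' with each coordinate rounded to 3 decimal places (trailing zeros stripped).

Answer: (0, 0)
(12, 0)
(-3, 0)
(-11.172, -16.038)

Derivation:
Executing turtle program step by step:
Start: pos=(0,0), heading=0, pen down
FD 12: (0,0) -> (12,0) [heading=0, draw]
BK 15: (12,0) -> (-3,0) [heading=0, draw]
RT 252: heading 0 -> 108
LT 135: heading 108 -> 243
FD 18: (-3,0) -> (-11.172,-16.038) [heading=243, draw]
Final: pos=(-11.172,-16.038), heading=243, 3 segment(s) drawn
Waypoints (4 total):
(0, 0)
(12, 0)
(-3, 0)
(-11.172, -16.038)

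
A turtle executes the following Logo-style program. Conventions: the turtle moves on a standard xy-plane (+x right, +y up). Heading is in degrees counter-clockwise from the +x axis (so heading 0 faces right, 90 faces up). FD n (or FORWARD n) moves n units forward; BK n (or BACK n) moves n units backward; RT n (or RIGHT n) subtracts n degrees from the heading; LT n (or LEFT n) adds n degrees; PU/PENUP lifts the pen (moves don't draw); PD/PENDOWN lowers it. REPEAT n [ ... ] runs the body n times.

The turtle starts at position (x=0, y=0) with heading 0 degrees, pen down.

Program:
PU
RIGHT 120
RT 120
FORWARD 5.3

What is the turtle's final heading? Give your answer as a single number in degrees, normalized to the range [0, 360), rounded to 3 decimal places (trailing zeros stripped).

Answer: 120

Derivation:
Executing turtle program step by step:
Start: pos=(0,0), heading=0, pen down
PU: pen up
RT 120: heading 0 -> 240
RT 120: heading 240 -> 120
FD 5.3: (0,0) -> (-2.65,4.59) [heading=120, move]
Final: pos=(-2.65,4.59), heading=120, 0 segment(s) drawn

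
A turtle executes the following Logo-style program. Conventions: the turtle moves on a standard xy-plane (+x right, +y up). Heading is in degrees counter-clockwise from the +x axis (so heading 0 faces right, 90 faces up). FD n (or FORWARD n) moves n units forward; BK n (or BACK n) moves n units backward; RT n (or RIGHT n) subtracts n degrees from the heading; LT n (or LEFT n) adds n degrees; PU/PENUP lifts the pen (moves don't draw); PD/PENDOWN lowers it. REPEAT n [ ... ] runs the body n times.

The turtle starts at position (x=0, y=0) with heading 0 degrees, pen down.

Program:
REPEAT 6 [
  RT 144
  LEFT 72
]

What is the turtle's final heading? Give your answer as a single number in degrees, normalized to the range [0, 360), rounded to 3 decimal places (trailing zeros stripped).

Executing turtle program step by step:
Start: pos=(0,0), heading=0, pen down
REPEAT 6 [
  -- iteration 1/6 --
  RT 144: heading 0 -> 216
  LT 72: heading 216 -> 288
  -- iteration 2/6 --
  RT 144: heading 288 -> 144
  LT 72: heading 144 -> 216
  -- iteration 3/6 --
  RT 144: heading 216 -> 72
  LT 72: heading 72 -> 144
  -- iteration 4/6 --
  RT 144: heading 144 -> 0
  LT 72: heading 0 -> 72
  -- iteration 5/6 --
  RT 144: heading 72 -> 288
  LT 72: heading 288 -> 0
  -- iteration 6/6 --
  RT 144: heading 0 -> 216
  LT 72: heading 216 -> 288
]
Final: pos=(0,0), heading=288, 0 segment(s) drawn

Answer: 288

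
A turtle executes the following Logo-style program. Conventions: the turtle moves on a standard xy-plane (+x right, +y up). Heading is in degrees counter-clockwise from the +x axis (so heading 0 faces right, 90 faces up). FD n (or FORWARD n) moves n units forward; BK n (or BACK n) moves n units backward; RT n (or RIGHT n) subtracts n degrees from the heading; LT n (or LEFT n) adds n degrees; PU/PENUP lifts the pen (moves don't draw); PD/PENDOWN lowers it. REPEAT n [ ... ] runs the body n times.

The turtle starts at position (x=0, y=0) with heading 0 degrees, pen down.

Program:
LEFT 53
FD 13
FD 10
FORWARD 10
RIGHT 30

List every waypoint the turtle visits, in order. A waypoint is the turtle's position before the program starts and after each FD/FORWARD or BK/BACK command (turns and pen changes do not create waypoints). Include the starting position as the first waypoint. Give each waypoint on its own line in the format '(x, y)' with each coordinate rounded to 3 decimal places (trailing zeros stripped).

Answer: (0, 0)
(7.824, 10.382)
(13.842, 18.369)
(19.86, 26.355)

Derivation:
Executing turtle program step by step:
Start: pos=(0,0), heading=0, pen down
LT 53: heading 0 -> 53
FD 13: (0,0) -> (7.824,10.382) [heading=53, draw]
FD 10: (7.824,10.382) -> (13.842,18.369) [heading=53, draw]
FD 10: (13.842,18.369) -> (19.86,26.355) [heading=53, draw]
RT 30: heading 53 -> 23
Final: pos=(19.86,26.355), heading=23, 3 segment(s) drawn
Waypoints (4 total):
(0, 0)
(7.824, 10.382)
(13.842, 18.369)
(19.86, 26.355)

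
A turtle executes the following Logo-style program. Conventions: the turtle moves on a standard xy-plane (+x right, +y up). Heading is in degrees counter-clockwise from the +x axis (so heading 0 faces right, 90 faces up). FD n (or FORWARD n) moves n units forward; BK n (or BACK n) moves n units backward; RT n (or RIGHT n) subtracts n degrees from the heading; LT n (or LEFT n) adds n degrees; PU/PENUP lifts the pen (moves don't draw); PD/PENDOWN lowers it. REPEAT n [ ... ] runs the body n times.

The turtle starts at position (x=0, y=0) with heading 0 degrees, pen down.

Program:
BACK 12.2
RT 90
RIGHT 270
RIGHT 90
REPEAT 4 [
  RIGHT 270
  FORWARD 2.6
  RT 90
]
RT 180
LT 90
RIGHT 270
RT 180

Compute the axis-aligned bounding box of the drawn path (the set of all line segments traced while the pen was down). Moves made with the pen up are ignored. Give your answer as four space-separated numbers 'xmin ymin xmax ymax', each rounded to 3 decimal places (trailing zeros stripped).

Answer: -12.2 0 0 0

Derivation:
Executing turtle program step by step:
Start: pos=(0,0), heading=0, pen down
BK 12.2: (0,0) -> (-12.2,0) [heading=0, draw]
RT 90: heading 0 -> 270
RT 270: heading 270 -> 0
RT 90: heading 0 -> 270
REPEAT 4 [
  -- iteration 1/4 --
  RT 270: heading 270 -> 0
  FD 2.6: (-12.2,0) -> (-9.6,0) [heading=0, draw]
  RT 90: heading 0 -> 270
  -- iteration 2/4 --
  RT 270: heading 270 -> 0
  FD 2.6: (-9.6,0) -> (-7,0) [heading=0, draw]
  RT 90: heading 0 -> 270
  -- iteration 3/4 --
  RT 270: heading 270 -> 0
  FD 2.6: (-7,0) -> (-4.4,0) [heading=0, draw]
  RT 90: heading 0 -> 270
  -- iteration 4/4 --
  RT 270: heading 270 -> 0
  FD 2.6: (-4.4,0) -> (-1.8,0) [heading=0, draw]
  RT 90: heading 0 -> 270
]
RT 180: heading 270 -> 90
LT 90: heading 90 -> 180
RT 270: heading 180 -> 270
RT 180: heading 270 -> 90
Final: pos=(-1.8,0), heading=90, 5 segment(s) drawn

Segment endpoints: x in {-12.2, -9.6, -7, -4.4, -1.8, 0}, y in {0, 0, 0, 0, 0}
xmin=-12.2, ymin=0, xmax=0, ymax=0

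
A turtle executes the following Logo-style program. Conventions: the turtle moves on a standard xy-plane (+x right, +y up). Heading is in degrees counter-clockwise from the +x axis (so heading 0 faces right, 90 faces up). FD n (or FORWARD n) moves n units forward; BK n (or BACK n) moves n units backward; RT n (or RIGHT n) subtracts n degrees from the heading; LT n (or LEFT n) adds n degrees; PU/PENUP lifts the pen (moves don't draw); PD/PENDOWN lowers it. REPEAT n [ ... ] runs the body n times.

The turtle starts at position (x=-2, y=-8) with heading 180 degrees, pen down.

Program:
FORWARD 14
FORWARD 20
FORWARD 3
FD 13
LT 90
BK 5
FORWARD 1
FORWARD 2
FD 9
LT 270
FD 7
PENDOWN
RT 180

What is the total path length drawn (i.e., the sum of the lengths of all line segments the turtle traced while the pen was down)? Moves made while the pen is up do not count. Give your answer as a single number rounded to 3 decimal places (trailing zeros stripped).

Executing turtle program step by step:
Start: pos=(-2,-8), heading=180, pen down
FD 14: (-2,-8) -> (-16,-8) [heading=180, draw]
FD 20: (-16,-8) -> (-36,-8) [heading=180, draw]
FD 3: (-36,-8) -> (-39,-8) [heading=180, draw]
FD 13: (-39,-8) -> (-52,-8) [heading=180, draw]
LT 90: heading 180 -> 270
BK 5: (-52,-8) -> (-52,-3) [heading=270, draw]
FD 1: (-52,-3) -> (-52,-4) [heading=270, draw]
FD 2: (-52,-4) -> (-52,-6) [heading=270, draw]
FD 9: (-52,-6) -> (-52,-15) [heading=270, draw]
LT 270: heading 270 -> 180
FD 7: (-52,-15) -> (-59,-15) [heading=180, draw]
PD: pen down
RT 180: heading 180 -> 0
Final: pos=(-59,-15), heading=0, 9 segment(s) drawn

Segment lengths:
  seg 1: (-2,-8) -> (-16,-8), length = 14
  seg 2: (-16,-8) -> (-36,-8), length = 20
  seg 3: (-36,-8) -> (-39,-8), length = 3
  seg 4: (-39,-8) -> (-52,-8), length = 13
  seg 5: (-52,-8) -> (-52,-3), length = 5
  seg 6: (-52,-3) -> (-52,-4), length = 1
  seg 7: (-52,-4) -> (-52,-6), length = 2
  seg 8: (-52,-6) -> (-52,-15), length = 9
  seg 9: (-52,-15) -> (-59,-15), length = 7
Total = 74

Answer: 74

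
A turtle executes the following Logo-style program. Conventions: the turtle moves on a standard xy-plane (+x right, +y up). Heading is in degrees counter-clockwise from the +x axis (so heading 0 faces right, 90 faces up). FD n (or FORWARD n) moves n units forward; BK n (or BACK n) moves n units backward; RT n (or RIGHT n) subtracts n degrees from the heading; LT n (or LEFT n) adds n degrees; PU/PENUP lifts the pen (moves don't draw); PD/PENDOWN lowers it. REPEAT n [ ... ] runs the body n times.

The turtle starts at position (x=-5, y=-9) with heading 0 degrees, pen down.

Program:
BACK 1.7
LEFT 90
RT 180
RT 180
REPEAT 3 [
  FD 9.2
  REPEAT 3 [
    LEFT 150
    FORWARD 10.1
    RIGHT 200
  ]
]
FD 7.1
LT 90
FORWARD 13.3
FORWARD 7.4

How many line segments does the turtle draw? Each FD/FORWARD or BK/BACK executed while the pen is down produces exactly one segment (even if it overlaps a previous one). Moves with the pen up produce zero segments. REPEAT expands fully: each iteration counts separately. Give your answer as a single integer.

Answer: 16

Derivation:
Executing turtle program step by step:
Start: pos=(-5,-9), heading=0, pen down
BK 1.7: (-5,-9) -> (-6.7,-9) [heading=0, draw]
LT 90: heading 0 -> 90
RT 180: heading 90 -> 270
RT 180: heading 270 -> 90
REPEAT 3 [
  -- iteration 1/3 --
  FD 9.2: (-6.7,-9) -> (-6.7,0.2) [heading=90, draw]
  REPEAT 3 [
    -- iteration 1/3 --
    LT 150: heading 90 -> 240
    FD 10.1: (-6.7,0.2) -> (-11.75,-8.547) [heading=240, draw]
    RT 200: heading 240 -> 40
    -- iteration 2/3 --
    LT 150: heading 40 -> 190
    FD 10.1: (-11.75,-8.547) -> (-21.697,-10.301) [heading=190, draw]
    RT 200: heading 190 -> 350
    -- iteration 3/3 --
    LT 150: heading 350 -> 140
    FD 10.1: (-21.697,-10.301) -> (-29.434,-3.809) [heading=140, draw]
    RT 200: heading 140 -> 300
  ]
  -- iteration 2/3 --
  FD 9.2: (-29.434,-3.809) -> (-24.834,-11.776) [heading=300, draw]
  REPEAT 3 [
    -- iteration 1/3 --
    LT 150: heading 300 -> 90
    FD 10.1: (-24.834,-11.776) -> (-24.834,-1.676) [heading=90, draw]
    RT 200: heading 90 -> 250
    -- iteration 2/3 --
    LT 150: heading 250 -> 40
    FD 10.1: (-24.834,-1.676) -> (-17.097,4.816) [heading=40, draw]
    RT 200: heading 40 -> 200
    -- iteration 3/3 --
    LT 150: heading 200 -> 350
    FD 10.1: (-17.097,4.816) -> (-7.15,3.062) [heading=350, draw]
    RT 200: heading 350 -> 150
  ]
  -- iteration 3/3 --
  FD 9.2: (-7.15,3.062) -> (-15.117,7.662) [heading=150, draw]
  REPEAT 3 [
    -- iteration 1/3 --
    LT 150: heading 150 -> 300
    FD 10.1: (-15.117,7.662) -> (-10.067,-1.085) [heading=300, draw]
    RT 200: heading 300 -> 100
    -- iteration 2/3 --
    LT 150: heading 100 -> 250
    FD 10.1: (-10.067,-1.085) -> (-13.522,-10.575) [heading=250, draw]
    RT 200: heading 250 -> 50
    -- iteration 3/3 --
    LT 150: heading 50 -> 200
    FD 10.1: (-13.522,-10.575) -> (-23.013,-14.03) [heading=200, draw]
    RT 200: heading 200 -> 0
  ]
]
FD 7.1: (-23.013,-14.03) -> (-15.913,-14.03) [heading=0, draw]
LT 90: heading 0 -> 90
FD 13.3: (-15.913,-14.03) -> (-15.913,-0.73) [heading=90, draw]
FD 7.4: (-15.913,-0.73) -> (-15.913,6.67) [heading=90, draw]
Final: pos=(-15.913,6.67), heading=90, 16 segment(s) drawn
Segments drawn: 16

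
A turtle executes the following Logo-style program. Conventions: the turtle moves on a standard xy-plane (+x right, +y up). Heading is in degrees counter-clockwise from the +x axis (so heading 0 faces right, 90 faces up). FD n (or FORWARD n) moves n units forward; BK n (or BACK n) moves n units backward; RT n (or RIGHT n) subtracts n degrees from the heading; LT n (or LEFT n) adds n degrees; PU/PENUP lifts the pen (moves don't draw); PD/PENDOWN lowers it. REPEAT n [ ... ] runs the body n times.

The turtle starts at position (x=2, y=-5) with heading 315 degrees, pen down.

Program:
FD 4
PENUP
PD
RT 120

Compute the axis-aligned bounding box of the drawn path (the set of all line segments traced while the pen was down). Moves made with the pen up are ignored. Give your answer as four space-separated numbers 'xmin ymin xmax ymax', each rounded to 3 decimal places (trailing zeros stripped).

Answer: 2 -7.828 4.828 -5

Derivation:
Executing turtle program step by step:
Start: pos=(2,-5), heading=315, pen down
FD 4: (2,-5) -> (4.828,-7.828) [heading=315, draw]
PU: pen up
PD: pen down
RT 120: heading 315 -> 195
Final: pos=(4.828,-7.828), heading=195, 1 segment(s) drawn

Segment endpoints: x in {2, 4.828}, y in {-7.828, -5}
xmin=2, ymin=-7.828, xmax=4.828, ymax=-5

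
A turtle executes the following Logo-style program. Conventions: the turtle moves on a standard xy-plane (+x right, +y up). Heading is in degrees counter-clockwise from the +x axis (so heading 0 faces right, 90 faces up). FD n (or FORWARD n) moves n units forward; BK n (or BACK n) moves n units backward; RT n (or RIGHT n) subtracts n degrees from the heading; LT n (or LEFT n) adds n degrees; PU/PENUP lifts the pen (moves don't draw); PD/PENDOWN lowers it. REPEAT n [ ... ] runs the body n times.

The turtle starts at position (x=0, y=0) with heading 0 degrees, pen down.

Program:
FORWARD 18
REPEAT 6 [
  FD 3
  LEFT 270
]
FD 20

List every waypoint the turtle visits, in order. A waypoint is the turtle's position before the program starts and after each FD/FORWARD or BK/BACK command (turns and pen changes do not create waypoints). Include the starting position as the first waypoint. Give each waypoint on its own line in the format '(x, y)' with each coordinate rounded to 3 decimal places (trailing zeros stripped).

Executing turtle program step by step:
Start: pos=(0,0), heading=0, pen down
FD 18: (0,0) -> (18,0) [heading=0, draw]
REPEAT 6 [
  -- iteration 1/6 --
  FD 3: (18,0) -> (21,0) [heading=0, draw]
  LT 270: heading 0 -> 270
  -- iteration 2/6 --
  FD 3: (21,0) -> (21,-3) [heading=270, draw]
  LT 270: heading 270 -> 180
  -- iteration 3/6 --
  FD 3: (21,-3) -> (18,-3) [heading=180, draw]
  LT 270: heading 180 -> 90
  -- iteration 4/6 --
  FD 3: (18,-3) -> (18,0) [heading=90, draw]
  LT 270: heading 90 -> 0
  -- iteration 5/6 --
  FD 3: (18,0) -> (21,0) [heading=0, draw]
  LT 270: heading 0 -> 270
  -- iteration 6/6 --
  FD 3: (21,0) -> (21,-3) [heading=270, draw]
  LT 270: heading 270 -> 180
]
FD 20: (21,-3) -> (1,-3) [heading=180, draw]
Final: pos=(1,-3), heading=180, 8 segment(s) drawn
Waypoints (9 total):
(0, 0)
(18, 0)
(21, 0)
(21, -3)
(18, -3)
(18, 0)
(21, 0)
(21, -3)
(1, -3)

Answer: (0, 0)
(18, 0)
(21, 0)
(21, -3)
(18, -3)
(18, 0)
(21, 0)
(21, -3)
(1, -3)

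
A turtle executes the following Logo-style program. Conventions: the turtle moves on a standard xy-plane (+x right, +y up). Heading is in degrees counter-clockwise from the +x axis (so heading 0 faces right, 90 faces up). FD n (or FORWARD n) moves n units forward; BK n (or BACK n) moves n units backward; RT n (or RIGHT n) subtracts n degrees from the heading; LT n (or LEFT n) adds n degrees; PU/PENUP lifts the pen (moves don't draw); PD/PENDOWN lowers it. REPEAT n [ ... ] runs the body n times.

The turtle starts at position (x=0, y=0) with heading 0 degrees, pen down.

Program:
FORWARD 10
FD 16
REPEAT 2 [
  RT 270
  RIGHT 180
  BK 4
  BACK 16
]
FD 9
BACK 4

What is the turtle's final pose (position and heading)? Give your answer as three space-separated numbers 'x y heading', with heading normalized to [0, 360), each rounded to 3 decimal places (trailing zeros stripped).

Executing turtle program step by step:
Start: pos=(0,0), heading=0, pen down
FD 10: (0,0) -> (10,0) [heading=0, draw]
FD 16: (10,0) -> (26,0) [heading=0, draw]
REPEAT 2 [
  -- iteration 1/2 --
  RT 270: heading 0 -> 90
  RT 180: heading 90 -> 270
  BK 4: (26,0) -> (26,4) [heading=270, draw]
  BK 16: (26,4) -> (26,20) [heading=270, draw]
  -- iteration 2/2 --
  RT 270: heading 270 -> 0
  RT 180: heading 0 -> 180
  BK 4: (26,20) -> (30,20) [heading=180, draw]
  BK 16: (30,20) -> (46,20) [heading=180, draw]
]
FD 9: (46,20) -> (37,20) [heading=180, draw]
BK 4: (37,20) -> (41,20) [heading=180, draw]
Final: pos=(41,20), heading=180, 8 segment(s) drawn

Answer: 41 20 180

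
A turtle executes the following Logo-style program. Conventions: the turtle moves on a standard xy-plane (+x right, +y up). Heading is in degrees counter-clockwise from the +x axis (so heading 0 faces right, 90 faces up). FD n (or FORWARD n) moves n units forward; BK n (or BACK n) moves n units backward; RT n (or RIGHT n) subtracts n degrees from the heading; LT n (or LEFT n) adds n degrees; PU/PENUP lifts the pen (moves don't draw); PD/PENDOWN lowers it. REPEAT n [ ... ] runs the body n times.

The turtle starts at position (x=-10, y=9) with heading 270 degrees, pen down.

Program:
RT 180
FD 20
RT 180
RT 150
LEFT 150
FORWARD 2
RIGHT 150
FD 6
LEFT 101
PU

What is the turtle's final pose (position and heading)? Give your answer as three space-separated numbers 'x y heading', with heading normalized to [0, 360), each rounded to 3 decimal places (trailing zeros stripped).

Executing turtle program step by step:
Start: pos=(-10,9), heading=270, pen down
RT 180: heading 270 -> 90
FD 20: (-10,9) -> (-10,29) [heading=90, draw]
RT 180: heading 90 -> 270
RT 150: heading 270 -> 120
LT 150: heading 120 -> 270
FD 2: (-10,29) -> (-10,27) [heading=270, draw]
RT 150: heading 270 -> 120
FD 6: (-10,27) -> (-13,32.196) [heading=120, draw]
LT 101: heading 120 -> 221
PU: pen up
Final: pos=(-13,32.196), heading=221, 3 segment(s) drawn

Answer: -13 32.196 221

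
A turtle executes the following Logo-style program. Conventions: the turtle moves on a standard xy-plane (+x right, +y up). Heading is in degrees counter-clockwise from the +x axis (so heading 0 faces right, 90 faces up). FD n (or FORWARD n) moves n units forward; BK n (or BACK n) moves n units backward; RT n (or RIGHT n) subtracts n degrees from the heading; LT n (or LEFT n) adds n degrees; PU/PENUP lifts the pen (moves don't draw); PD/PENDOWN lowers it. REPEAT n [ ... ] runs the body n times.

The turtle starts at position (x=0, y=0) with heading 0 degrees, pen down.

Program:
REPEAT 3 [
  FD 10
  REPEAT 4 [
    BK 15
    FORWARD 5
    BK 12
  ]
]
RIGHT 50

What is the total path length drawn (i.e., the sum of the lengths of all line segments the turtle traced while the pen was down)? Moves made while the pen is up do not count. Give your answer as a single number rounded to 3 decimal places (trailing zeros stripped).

Answer: 414

Derivation:
Executing turtle program step by step:
Start: pos=(0,0), heading=0, pen down
REPEAT 3 [
  -- iteration 1/3 --
  FD 10: (0,0) -> (10,0) [heading=0, draw]
  REPEAT 4 [
    -- iteration 1/4 --
    BK 15: (10,0) -> (-5,0) [heading=0, draw]
    FD 5: (-5,0) -> (0,0) [heading=0, draw]
    BK 12: (0,0) -> (-12,0) [heading=0, draw]
    -- iteration 2/4 --
    BK 15: (-12,0) -> (-27,0) [heading=0, draw]
    FD 5: (-27,0) -> (-22,0) [heading=0, draw]
    BK 12: (-22,0) -> (-34,0) [heading=0, draw]
    -- iteration 3/4 --
    BK 15: (-34,0) -> (-49,0) [heading=0, draw]
    FD 5: (-49,0) -> (-44,0) [heading=0, draw]
    BK 12: (-44,0) -> (-56,0) [heading=0, draw]
    -- iteration 4/4 --
    BK 15: (-56,0) -> (-71,0) [heading=0, draw]
    FD 5: (-71,0) -> (-66,0) [heading=0, draw]
    BK 12: (-66,0) -> (-78,0) [heading=0, draw]
  ]
  -- iteration 2/3 --
  FD 10: (-78,0) -> (-68,0) [heading=0, draw]
  REPEAT 4 [
    -- iteration 1/4 --
    BK 15: (-68,0) -> (-83,0) [heading=0, draw]
    FD 5: (-83,0) -> (-78,0) [heading=0, draw]
    BK 12: (-78,0) -> (-90,0) [heading=0, draw]
    -- iteration 2/4 --
    BK 15: (-90,0) -> (-105,0) [heading=0, draw]
    FD 5: (-105,0) -> (-100,0) [heading=0, draw]
    BK 12: (-100,0) -> (-112,0) [heading=0, draw]
    -- iteration 3/4 --
    BK 15: (-112,0) -> (-127,0) [heading=0, draw]
    FD 5: (-127,0) -> (-122,0) [heading=0, draw]
    BK 12: (-122,0) -> (-134,0) [heading=0, draw]
    -- iteration 4/4 --
    BK 15: (-134,0) -> (-149,0) [heading=0, draw]
    FD 5: (-149,0) -> (-144,0) [heading=0, draw]
    BK 12: (-144,0) -> (-156,0) [heading=0, draw]
  ]
  -- iteration 3/3 --
  FD 10: (-156,0) -> (-146,0) [heading=0, draw]
  REPEAT 4 [
    -- iteration 1/4 --
    BK 15: (-146,0) -> (-161,0) [heading=0, draw]
    FD 5: (-161,0) -> (-156,0) [heading=0, draw]
    BK 12: (-156,0) -> (-168,0) [heading=0, draw]
    -- iteration 2/4 --
    BK 15: (-168,0) -> (-183,0) [heading=0, draw]
    FD 5: (-183,0) -> (-178,0) [heading=0, draw]
    BK 12: (-178,0) -> (-190,0) [heading=0, draw]
    -- iteration 3/4 --
    BK 15: (-190,0) -> (-205,0) [heading=0, draw]
    FD 5: (-205,0) -> (-200,0) [heading=0, draw]
    BK 12: (-200,0) -> (-212,0) [heading=0, draw]
    -- iteration 4/4 --
    BK 15: (-212,0) -> (-227,0) [heading=0, draw]
    FD 5: (-227,0) -> (-222,0) [heading=0, draw]
    BK 12: (-222,0) -> (-234,0) [heading=0, draw]
  ]
]
RT 50: heading 0 -> 310
Final: pos=(-234,0), heading=310, 39 segment(s) drawn

Segment lengths:
  seg 1: (0,0) -> (10,0), length = 10
  seg 2: (10,0) -> (-5,0), length = 15
  seg 3: (-5,0) -> (0,0), length = 5
  seg 4: (0,0) -> (-12,0), length = 12
  seg 5: (-12,0) -> (-27,0), length = 15
  seg 6: (-27,0) -> (-22,0), length = 5
  seg 7: (-22,0) -> (-34,0), length = 12
  seg 8: (-34,0) -> (-49,0), length = 15
  seg 9: (-49,0) -> (-44,0), length = 5
  seg 10: (-44,0) -> (-56,0), length = 12
  seg 11: (-56,0) -> (-71,0), length = 15
  seg 12: (-71,0) -> (-66,0), length = 5
  seg 13: (-66,0) -> (-78,0), length = 12
  seg 14: (-78,0) -> (-68,0), length = 10
  seg 15: (-68,0) -> (-83,0), length = 15
  seg 16: (-83,0) -> (-78,0), length = 5
  seg 17: (-78,0) -> (-90,0), length = 12
  seg 18: (-90,0) -> (-105,0), length = 15
  seg 19: (-105,0) -> (-100,0), length = 5
  seg 20: (-100,0) -> (-112,0), length = 12
  seg 21: (-112,0) -> (-127,0), length = 15
  seg 22: (-127,0) -> (-122,0), length = 5
  seg 23: (-122,0) -> (-134,0), length = 12
  seg 24: (-134,0) -> (-149,0), length = 15
  seg 25: (-149,0) -> (-144,0), length = 5
  seg 26: (-144,0) -> (-156,0), length = 12
  seg 27: (-156,0) -> (-146,0), length = 10
  seg 28: (-146,0) -> (-161,0), length = 15
  seg 29: (-161,0) -> (-156,0), length = 5
  seg 30: (-156,0) -> (-168,0), length = 12
  seg 31: (-168,0) -> (-183,0), length = 15
  seg 32: (-183,0) -> (-178,0), length = 5
  seg 33: (-178,0) -> (-190,0), length = 12
  seg 34: (-190,0) -> (-205,0), length = 15
  seg 35: (-205,0) -> (-200,0), length = 5
  seg 36: (-200,0) -> (-212,0), length = 12
  seg 37: (-212,0) -> (-227,0), length = 15
  seg 38: (-227,0) -> (-222,0), length = 5
  seg 39: (-222,0) -> (-234,0), length = 12
Total = 414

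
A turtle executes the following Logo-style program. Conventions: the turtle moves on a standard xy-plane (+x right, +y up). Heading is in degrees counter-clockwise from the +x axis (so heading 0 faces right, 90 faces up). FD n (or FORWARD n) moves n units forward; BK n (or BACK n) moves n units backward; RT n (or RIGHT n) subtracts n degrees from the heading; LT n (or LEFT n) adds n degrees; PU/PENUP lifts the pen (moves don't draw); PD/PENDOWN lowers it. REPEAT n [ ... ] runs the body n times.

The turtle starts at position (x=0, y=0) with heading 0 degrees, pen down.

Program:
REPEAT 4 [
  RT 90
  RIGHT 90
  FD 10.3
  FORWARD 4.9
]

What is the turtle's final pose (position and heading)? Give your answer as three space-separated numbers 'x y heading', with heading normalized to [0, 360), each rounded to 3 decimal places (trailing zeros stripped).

Answer: 0 0 0

Derivation:
Executing turtle program step by step:
Start: pos=(0,0), heading=0, pen down
REPEAT 4 [
  -- iteration 1/4 --
  RT 90: heading 0 -> 270
  RT 90: heading 270 -> 180
  FD 10.3: (0,0) -> (-10.3,0) [heading=180, draw]
  FD 4.9: (-10.3,0) -> (-15.2,0) [heading=180, draw]
  -- iteration 2/4 --
  RT 90: heading 180 -> 90
  RT 90: heading 90 -> 0
  FD 10.3: (-15.2,0) -> (-4.9,0) [heading=0, draw]
  FD 4.9: (-4.9,0) -> (0,0) [heading=0, draw]
  -- iteration 3/4 --
  RT 90: heading 0 -> 270
  RT 90: heading 270 -> 180
  FD 10.3: (0,0) -> (-10.3,0) [heading=180, draw]
  FD 4.9: (-10.3,0) -> (-15.2,0) [heading=180, draw]
  -- iteration 4/4 --
  RT 90: heading 180 -> 90
  RT 90: heading 90 -> 0
  FD 10.3: (-15.2,0) -> (-4.9,0) [heading=0, draw]
  FD 4.9: (-4.9,0) -> (0,0) [heading=0, draw]
]
Final: pos=(0,0), heading=0, 8 segment(s) drawn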